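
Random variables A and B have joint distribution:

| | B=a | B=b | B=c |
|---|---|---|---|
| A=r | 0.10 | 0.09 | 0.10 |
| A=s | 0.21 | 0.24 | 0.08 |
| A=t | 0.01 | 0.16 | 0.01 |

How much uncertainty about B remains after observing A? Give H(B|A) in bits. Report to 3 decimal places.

Marginals: p(A) = (0.2900, 0.5300, 0.1800), p(B) = (0.3200, 0.4900, 0.1900).
H(B|A) = Σ p(A) · H(B|A=·).
  A=r: p=0.2900, H(B|A=r) = 1.5832
  A=s: p=0.5300, H(B|A=s) = 1.4585
  A=t: p=0.1800, H(B|A=t) = 0.6144
Weighted sum = 1.343 bits.

1.343 bits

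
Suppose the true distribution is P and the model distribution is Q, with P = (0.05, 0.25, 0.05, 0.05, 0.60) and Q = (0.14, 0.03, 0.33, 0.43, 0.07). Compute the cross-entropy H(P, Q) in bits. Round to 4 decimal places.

3.8493 bits

H(P,Q) = −Σ p·log₂ q.
  −0.05·log₂(0.14) = 0.14183
  −0.25·log₂(0.03) = 1.26472
  −0.05·log₂(0.33) = 0.07997
  −0.05·log₂(0.43) = 0.06088
  −0.60·log₂(0.07) = 2.30190
H(P,Q) = 3.8493 bits.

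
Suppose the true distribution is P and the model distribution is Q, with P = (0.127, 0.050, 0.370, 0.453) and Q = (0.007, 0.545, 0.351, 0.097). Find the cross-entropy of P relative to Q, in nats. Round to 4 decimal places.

2.1048 nats

H(P,Q) = −Σ p·ln q.
  −0.127·ln(0.007) = 0.63015
  −0.050·ln(0.545) = 0.03035
  −0.370·ln(0.351) = 0.38738
  −0.453·ln(0.097) = 1.05687
H(P,Q) = 2.1048 nats.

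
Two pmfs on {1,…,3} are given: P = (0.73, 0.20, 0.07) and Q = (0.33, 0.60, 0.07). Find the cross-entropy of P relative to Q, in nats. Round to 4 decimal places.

1.0976 nats

H(P,Q) = −Σ p·ln q.
  −0.73·ln(0.33) = 0.80932
  −0.20·ln(0.60) = 0.10217
  −0.07·ln(0.07) = 0.18615
H(P,Q) = 1.0976 nats.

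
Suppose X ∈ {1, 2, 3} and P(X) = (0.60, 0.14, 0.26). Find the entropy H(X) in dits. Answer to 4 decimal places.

0.4048 dits

H(X) = −Σ p·log₁₀ p.
  −(0.60)·log₁₀(0.60) = 0.13311
  −(0.14)·log₁₀(0.14) = 0.11954
  −(0.26)·log₁₀(0.26) = 0.15211
Sum: 0.13311 + 0.11954 + 0.15211 = 0.4048 dits.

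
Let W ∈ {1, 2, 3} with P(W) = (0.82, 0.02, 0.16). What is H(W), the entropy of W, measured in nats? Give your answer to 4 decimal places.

0.5342 nats

H(W) = −Σ p·ln p.
  −(0.82)·ln(0.82) = 0.16273
  −(0.02)·ln(0.02) = 0.07824
  −(0.16)·ln(0.16) = 0.29321
Sum: 0.16273 + 0.07824 + 0.29321 = 0.5342 nats.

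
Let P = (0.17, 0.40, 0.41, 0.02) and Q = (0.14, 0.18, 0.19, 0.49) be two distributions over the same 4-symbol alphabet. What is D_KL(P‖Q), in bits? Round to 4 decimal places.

0.8711 bits

D(P‖Q) = Σ p·log₂(p/q).
  0.17·log₂(0.17/0.14) = 0.04762
  0.40·log₂(0.40/0.18) = 0.46080
  0.41·log₂(0.41/0.19) = 0.45495
  0.02·log₂(0.02/0.49) = -0.09229
D(P‖Q) = 0.8711 bits.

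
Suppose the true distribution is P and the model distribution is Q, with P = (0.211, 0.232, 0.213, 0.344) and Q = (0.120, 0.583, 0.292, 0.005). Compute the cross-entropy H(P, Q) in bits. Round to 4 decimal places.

H(P,Q) = −Σ p·log₂ q.
  −0.211·log₂(0.120) = 0.64543
  −0.232·log₂(0.583) = 0.18060
  −0.213·log₂(0.292) = 0.37828
  −0.344·log₂(0.005) = 2.62949
H(P,Q) = 3.8338 bits.

3.8338 bits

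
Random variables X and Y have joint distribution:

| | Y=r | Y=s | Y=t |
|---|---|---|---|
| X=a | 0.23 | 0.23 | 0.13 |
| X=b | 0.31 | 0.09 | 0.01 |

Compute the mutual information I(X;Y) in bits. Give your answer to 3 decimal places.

Marginals: p(X) = (0.5900, 0.4100), p(Y) = (0.5400, 0.3200, 0.1400).
I(X;Y) = H(X) + H(Y) − H(X,Y).
H(X) = 0.9765, H(Y) = 1.4032, H(X,Y) = 2.2609.
I(X;Y) = 0.9765 + 1.4032 − 2.2609 = 0.119 bits.

0.119 bits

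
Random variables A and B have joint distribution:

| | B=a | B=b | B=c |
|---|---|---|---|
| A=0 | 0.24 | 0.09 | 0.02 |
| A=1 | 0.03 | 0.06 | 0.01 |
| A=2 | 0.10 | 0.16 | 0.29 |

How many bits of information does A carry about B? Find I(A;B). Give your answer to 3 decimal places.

0.263 bits

Marginals: p(A) = (0.3500, 0.1000, 0.5500), p(B) = (0.3700, 0.3100, 0.3200).
I(A;B) = Σ p(x,y)·log₂[p(x,y)/(p(x)p(y))].
  (0,a): 0.24·log₂(1.8533) = 0.2136
  (0,b): 0.09·log₂(0.8295) = -0.0243
  (0,c): 0.02·log₂(0.1786) = -0.0497
  (1,a): 0.03·log₂(0.8108) = -0.0091
  (1,b): 0.06·log₂(1.9355) = 0.0572
  (1,c): 0.01·log₂(0.3125) = -0.0168
  (2,a): 0.10·log₂(0.4914) = -0.1025
  (2,b): 0.16·log₂(0.9384) = -0.0147
  (2,c): 0.29·log₂(1.6477) = 0.2089
Sum = 0.263 bits.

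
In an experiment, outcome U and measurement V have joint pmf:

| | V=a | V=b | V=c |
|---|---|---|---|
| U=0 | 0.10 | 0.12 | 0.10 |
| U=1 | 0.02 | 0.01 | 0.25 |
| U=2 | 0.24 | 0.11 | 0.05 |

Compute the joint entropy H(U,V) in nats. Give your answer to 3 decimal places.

H(U,V) = −Σ p(x,y)·ln p(x,y) over all 9 cells.
  cell (0,a): −0.10·ln0.10 = 0.2303
  cell (0,b): −0.12·ln0.12 = 0.2544
  cell (0,c): −0.10·ln0.10 = 0.2303
  cell (1,a): −0.02·ln0.02 = 0.0782
  cell (1,b): −0.01·ln0.01 = 0.0461
  cell (1,c): −0.25·ln0.25 = 0.3466
  cell (2,a): −0.24·ln0.24 = 0.3425
  cell (2,b): −0.11·ln0.11 = 0.2428
  cell (2,c): −0.05·ln0.05 = 0.1498
Sum = 1.921 nats.

1.921 nats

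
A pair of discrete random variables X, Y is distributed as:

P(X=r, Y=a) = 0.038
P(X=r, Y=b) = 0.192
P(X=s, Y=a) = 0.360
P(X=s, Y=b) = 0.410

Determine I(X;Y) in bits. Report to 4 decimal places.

Marginals: p(X) = (0.2300, 0.7700), p(Y) = (0.3980, 0.6020).
I(X;Y) = H(X) + H(Y) − H(X,Y).
H(X) = 0.7780, H(Y) = 0.9698, H(X,Y) = 1.6944.
I(X;Y) = 0.7780 + 0.9698 − 1.6944 = 0.0534 bits.

0.0534 bits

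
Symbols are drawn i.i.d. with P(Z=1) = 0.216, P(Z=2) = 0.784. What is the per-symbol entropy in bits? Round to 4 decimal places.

0.7528 bits

H(Z) = −Σ p·log₂ p.
  −(0.216)·log₂(0.216) = 0.47755
  −(0.784)·log₂(0.784) = 0.27524
Sum: 0.47755 + 0.27524 = 0.7528 bits.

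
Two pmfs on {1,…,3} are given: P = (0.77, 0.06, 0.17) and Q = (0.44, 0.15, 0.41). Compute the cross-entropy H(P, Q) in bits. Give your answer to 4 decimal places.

1.2949 bits

H(P,Q) = −Σ p·log₂ q.
  −0.77·log₂(0.44) = 0.91201
  −0.06·log₂(0.15) = 0.16422
  −0.17·log₂(0.41) = 0.21867
H(P,Q) = 1.2949 bits.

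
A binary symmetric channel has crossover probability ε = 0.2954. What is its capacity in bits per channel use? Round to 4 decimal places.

Binary symmetric channel: C = 1 − h₂(ε) where h₂ is the binary entropy function.
h₂(0.2954) = −0.2954·log₂0.2954 − 0.7046·log₂0.7046 = 0.8756.
C = 1 − 0.8756 = 0.1244 bits per channel use.

0.1244 bits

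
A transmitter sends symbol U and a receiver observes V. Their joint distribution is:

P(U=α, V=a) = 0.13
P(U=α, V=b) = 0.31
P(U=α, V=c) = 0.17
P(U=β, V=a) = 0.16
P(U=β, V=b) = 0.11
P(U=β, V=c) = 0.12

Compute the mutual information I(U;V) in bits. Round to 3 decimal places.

Marginals: p(U) = (0.6100, 0.3900), p(V) = (0.2900, 0.4200, 0.2900).
I(U;V) = H(U) + H(V) − H(U,V).
H(U) = 0.9648, H(V) = 1.5615, H(U,V) = 2.4814.
I(U;V) = 0.9648 + 1.5615 − 2.4814 = 0.045 bits.

0.045 bits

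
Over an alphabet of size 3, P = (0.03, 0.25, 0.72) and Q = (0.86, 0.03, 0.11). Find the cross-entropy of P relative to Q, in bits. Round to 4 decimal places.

3.5640 bits

H(P,Q) = −Σ p·log₂ q.
  −0.03·log₂(0.86) = 0.00653
  −0.25·log₂(0.03) = 1.26472
  −0.72·log₂(0.11) = 2.29279
H(P,Q) = 3.5640 bits.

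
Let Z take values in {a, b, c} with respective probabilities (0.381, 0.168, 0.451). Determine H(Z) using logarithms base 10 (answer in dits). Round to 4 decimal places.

H(Z) = −Σ p·log₁₀ p.
  −(0.381)·log₁₀(0.381) = 0.15967
  −(0.168)·log₁₀(0.168) = 0.13015
  −(0.451)·log₁₀(0.451) = 0.15597
Sum: 0.15967 + 0.13015 + 0.15597 = 0.4458 dits.

0.4458 dits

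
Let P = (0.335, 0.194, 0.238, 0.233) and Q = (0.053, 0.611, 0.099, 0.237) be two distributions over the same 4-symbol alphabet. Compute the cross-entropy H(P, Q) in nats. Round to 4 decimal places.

1.9655 nats

H(P,Q) = −Σ p·ln q.
  −0.335·ln(0.053) = 0.98405
  −0.194·ln(0.611) = 0.09558
  −0.238·ln(0.099) = 0.55041
  −0.233·ln(0.237) = 0.33545
H(P,Q) = 1.9655 nats.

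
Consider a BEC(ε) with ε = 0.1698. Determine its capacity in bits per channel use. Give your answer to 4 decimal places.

Binary erasure channel: capacity C = 1 − ε.
C = 1 − 0.1698 = 0.8302 bits per channel use.

0.8302 bits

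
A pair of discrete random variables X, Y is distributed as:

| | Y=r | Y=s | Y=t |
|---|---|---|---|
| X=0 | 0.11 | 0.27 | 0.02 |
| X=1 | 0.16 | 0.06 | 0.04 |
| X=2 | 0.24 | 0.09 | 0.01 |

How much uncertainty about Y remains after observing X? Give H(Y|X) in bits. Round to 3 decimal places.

1.135 bits

Marginals: p(X) = (0.4000, 0.2600, 0.3400), p(Y) = (0.5100, 0.4200, 0.0700).
H(Y|X) = Σ p(X) · H(Y|X=·).
  X=0: p=0.4000, H(Y|X=0) = 1.1110
  X=1: p=0.2600, H(Y|X=1) = 1.3347
  X=2: p=0.3400, H(Y|X=2) = 1.0119
Weighted sum = 1.135 bits.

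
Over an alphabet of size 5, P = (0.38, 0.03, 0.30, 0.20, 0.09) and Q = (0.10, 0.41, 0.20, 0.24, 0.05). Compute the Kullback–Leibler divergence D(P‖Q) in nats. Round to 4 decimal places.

D(P‖Q) = Σ p·ln(p/q).
  0.38·ln(0.38/0.10) = 0.50730
  0.03·ln(0.03/0.41) = -0.07845
  0.30·ln(0.30/0.20) = 0.12164
  0.20·ln(0.20/0.24) = -0.03646
  0.09·ln(0.09/0.05) = 0.05290
D(P‖Q) = 0.5669 nats.

0.5669 nats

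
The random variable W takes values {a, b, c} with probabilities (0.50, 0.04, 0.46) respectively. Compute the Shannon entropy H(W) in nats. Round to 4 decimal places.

0.8325 nats

H(W) = −Σ p·ln p.
  −(0.50)·ln(0.50) = 0.34657
  −(0.04)·ln(0.04) = 0.12876
  −(0.46)·ln(0.46) = 0.35720
Sum: 0.34657 + 0.12876 + 0.35720 = 0.8325 nats.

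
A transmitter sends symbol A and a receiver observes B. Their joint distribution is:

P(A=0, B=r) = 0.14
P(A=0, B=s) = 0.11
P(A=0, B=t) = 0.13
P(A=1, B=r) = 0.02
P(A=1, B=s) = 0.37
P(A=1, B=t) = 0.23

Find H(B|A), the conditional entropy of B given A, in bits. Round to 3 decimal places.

1.303 bits

Marginals: p(A) = (0.3800, 0.6200), p(B) = (0.1600, 0.4800, 0.3600).
H(B|A) = Σ p(A) · H(B|A=·).
  A=0: p=0.3800, H(B|A=0) = 1.5779
  A=1: p=0.6200, H(B|A=1) = 1.1350
Weighted sum = 1.303 bits.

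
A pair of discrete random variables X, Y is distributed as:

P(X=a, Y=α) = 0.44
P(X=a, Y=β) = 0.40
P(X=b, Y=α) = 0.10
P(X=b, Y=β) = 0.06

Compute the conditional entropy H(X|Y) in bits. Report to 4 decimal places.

0.6303 bits

Marginals: p(X) = (0.8400, 0.1600), p(Y) = (0.5400, 0.4600).
H(X|Y) = Σ p(Y) · H(X|Y=·).
  Y=α: p=0.5400, H(X|Y=α) = 0.6913
  Y=β: p=0.4600, H(X|Y=β) = 0.5586
Weighted sum = 0.6303 bits.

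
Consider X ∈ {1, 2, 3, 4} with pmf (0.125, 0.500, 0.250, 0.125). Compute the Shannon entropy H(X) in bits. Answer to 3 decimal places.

1.750 bits

H(X) = −Σ p·log₂ p.
  −(0.125)·log₂(0.125) = 0.3750
  −(0.500)·log₂(0.500) = 0.5000
  −(0.250)·log₂(0.250) = 0.5000
  −(0.125)·log₂(0.125) = 0.3750
Sum: 0.3750 + 0.5000 + 0.5000 + 0.3750 = 1.750 bits.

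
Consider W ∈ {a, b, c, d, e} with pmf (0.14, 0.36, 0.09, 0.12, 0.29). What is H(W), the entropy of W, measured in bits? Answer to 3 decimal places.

2.125 bits

H(W) = −Σ p·log₂ p.
  −(0.14)·log₂(0.14) = 0.3971
  −(0.36)·log₂(0.36) = 0.5306
  −(0.09)·log₂(0.09) = 0.3127
  −(0.12)·log₂(0.12) = 0.3671
  −(0.29)·log₂(0.29) = 0.5179
Sum: 0.3971 + 0.5306 + 0.3127 + 0.3671 + 0.5179 = 2.125 bits.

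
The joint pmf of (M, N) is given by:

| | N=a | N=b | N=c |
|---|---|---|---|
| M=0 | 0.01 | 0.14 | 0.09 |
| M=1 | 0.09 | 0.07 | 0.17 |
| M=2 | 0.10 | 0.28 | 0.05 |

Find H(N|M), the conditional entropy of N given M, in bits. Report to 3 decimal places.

1.309 bits

Marginals: p(M) = (0.2400, 0.3300, 0.4300), p(N) = (0.2000, 0.4900, 0.3100).
H(N|M) = Σ p(M) · H(N|M=·).
  M=0: p=0.2400, H(N|M=0) = 1.1753
  M=1: p=0.3300, H(N|M=1) = 1.4787
  M=2: p=0.4300, H(N|M=2) = 1.2534
Weighted sum = 1.309 bits.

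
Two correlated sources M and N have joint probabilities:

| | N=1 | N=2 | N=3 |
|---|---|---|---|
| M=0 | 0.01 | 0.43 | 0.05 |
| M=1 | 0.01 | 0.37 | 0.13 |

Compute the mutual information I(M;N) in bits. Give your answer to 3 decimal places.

0.030 bits

Marginals: p(M) = (0.4900, 0.5100), p(N) = (0.0200, 0.8000, 0.1800).
I(M;N) = Σ p(x,y)·log₂[p(x,y)/(p(x)p(y))].
  (0,1): 0.01·log₂(1.0204) = 0.0003
  (0,2): 0.43·log₂(1.0969) = 0.0574
  (0,3): 0.05·log₂(0.5669) = -0.0409
  (1,1): 0.01·log₂(0.9804) = -0.0003
  (1,2): 0.37·log₂(0.9069) = -0.0522
  (1,3): 0.13·log₂(1.4161) = 0.0653
Sum = 0.030 bits.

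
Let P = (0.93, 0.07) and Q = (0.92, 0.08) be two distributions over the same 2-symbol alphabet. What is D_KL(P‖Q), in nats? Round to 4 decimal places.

D(P‖Q) = Σ p·ln(p/q).
  0.93·ln(0.93/0.92) = 0.01005
  0.07·ln(0.07/0.08) = -0.00935
D(P‖Q) = 0.0007 nats.

0.0007 nats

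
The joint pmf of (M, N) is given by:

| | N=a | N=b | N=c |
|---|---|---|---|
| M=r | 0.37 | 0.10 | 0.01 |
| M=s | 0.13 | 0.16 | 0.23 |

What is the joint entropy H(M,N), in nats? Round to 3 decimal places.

H(M,N) = −Σ p(x,y)·ln p(x,y) over all 6 cells.
  cell (r,a): −0.37·ln0.37 = 0.3679
  cell (r,b): −0.10·ln0.10 = 0.2303
  cell (r,c): −0.01·ln0.01 = 0.0461
  cell (s,a): −0.13·ln0.13 = 0.2652
  cell (s,b): −0.16·ln0.16 = 0.2932
  cell (s,c): −0.23·ln0.23 = 0.3380
Sum = 1.541 nats.

1.541 nats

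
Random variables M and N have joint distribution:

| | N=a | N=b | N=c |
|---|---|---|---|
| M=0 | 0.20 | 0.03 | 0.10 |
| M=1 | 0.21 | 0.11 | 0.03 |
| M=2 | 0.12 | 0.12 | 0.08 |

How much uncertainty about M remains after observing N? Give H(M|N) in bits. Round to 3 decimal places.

1.485 bits

Marginals: p(M) = (0.3300, 0.3500, 0.3200), p(N) = (0.5300, 0.2600, 0.2100).
H(M|N) = Σ p(N) · H(M|N=·).
  N=a: p=0.5300, H(M|N=a) = 1.5450
  N=b: p=0.2600, H(M|N=b) = 1.3994
  N=c: p=0.2100, H(M|N=c) = 1.4412
Weighted sum = 1.485 bits.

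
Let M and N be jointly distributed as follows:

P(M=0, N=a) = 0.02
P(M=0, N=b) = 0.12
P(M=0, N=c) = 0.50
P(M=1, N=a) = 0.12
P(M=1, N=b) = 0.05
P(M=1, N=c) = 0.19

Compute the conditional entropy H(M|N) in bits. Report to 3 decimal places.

Chain rule: H(M|N) = H(M,N) − H(N).
Marginals: p(M) = (0.6400, 0.3600), p(N) = (0.1400, 0.1700, 0.6900).
H(M,N) = 2.0183 bits; H(N) = 1.2011 bits.
H(M|N) = 2.0183 − 1.2011 = 0.817 bits.

0.817 bits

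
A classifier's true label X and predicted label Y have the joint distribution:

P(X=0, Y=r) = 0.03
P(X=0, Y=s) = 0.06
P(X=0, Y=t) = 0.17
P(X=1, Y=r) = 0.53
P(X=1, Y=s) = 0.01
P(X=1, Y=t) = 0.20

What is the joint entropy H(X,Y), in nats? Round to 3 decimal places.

H(X,Y) = −Σ p(x,y)·ln p(x,y) over all 6 cells.
  cell (0,r): −0.03·ln0.03 = 0.1052
  cell (0,s): −0.06·ln0.06 = 0.1688
  cell (0,t): −0.17·ln0.17 = 0.3012
  cell (1,r): −0.53·ln0.53 = 0.3365
  cell (1,s): −0.01·ln0.01 = 0.0461
  cell (1,t): −0.20·ln0.20 = 0.3219
Sum = 1.280 nats.

1.280 nats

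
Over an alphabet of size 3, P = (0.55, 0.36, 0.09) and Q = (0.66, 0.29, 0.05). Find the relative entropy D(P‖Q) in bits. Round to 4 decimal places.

D(P‖Q) = Σ p·log₂(p/q).
  0.55·log₂(0.55/0.66) = -0.14467
  0.36·log₂(0.36/0.29) = 0.11230
  0.09·log₂(0.09/0.05) = 0.07632
D(P‖Q) = 0.0440 bits.

0.0440 bits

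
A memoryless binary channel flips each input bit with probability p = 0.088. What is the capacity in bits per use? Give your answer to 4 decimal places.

0.5702 bits

Binary symmetric channel: C = 1 − h₂(ε) where h₂ is the binary entropy function.
h₂(0.088) = −0.088·log₂0.088 − 0.912·log₂0.912 = 0.4298.
C = 1 − 0.4298 = 0.5702 bits per channel use.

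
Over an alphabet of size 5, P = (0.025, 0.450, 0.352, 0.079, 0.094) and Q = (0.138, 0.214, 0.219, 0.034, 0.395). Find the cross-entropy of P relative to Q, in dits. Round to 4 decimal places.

H(P,Q) = −Σ p·log₁₀ q.
  −0.025·log₁₀(0.138) = 0.02150
  −0.450·log₁₀(0.214) = 0.30131
  −0.352·log₁₀(0.219) = 0.23216
  −0.079·log₁₀(0.034) = 0.11601
  −0.094·log₁₀(0.395) = 0.03792
H(P,Q) = 0.7089 dits.

0.7089 dits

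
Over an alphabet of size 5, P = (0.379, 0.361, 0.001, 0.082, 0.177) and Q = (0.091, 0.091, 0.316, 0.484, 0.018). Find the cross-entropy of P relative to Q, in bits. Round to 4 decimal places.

3.6723 bits

H(P,Q) = −Σ p·log₂ q.
  −0.379·log₂(0.091) = 1.31058
  −0.361·log₂(0.091) = 1.24833
  −0.001·log₂(0.316) = 0.00166
  −0.082·log₂(0.484) = 0.08585
  −0.177·log₂(0.018) = 1.02587
H(P,Q) = 3.6723 bits.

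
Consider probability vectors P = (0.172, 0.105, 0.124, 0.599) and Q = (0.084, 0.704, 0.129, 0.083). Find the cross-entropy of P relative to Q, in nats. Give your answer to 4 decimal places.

H(P,Q) = −Σ p·ln q.
  −0.172·ln(0.084) = 0.42603
  −0.105·ln(0.704) = 0.03685
  −0.124·ln(0.129) = 0.25394
  −0.599·ln(0.083) = 1.49086
H(P,Q) = 2.2077 nats.

2.2077 nats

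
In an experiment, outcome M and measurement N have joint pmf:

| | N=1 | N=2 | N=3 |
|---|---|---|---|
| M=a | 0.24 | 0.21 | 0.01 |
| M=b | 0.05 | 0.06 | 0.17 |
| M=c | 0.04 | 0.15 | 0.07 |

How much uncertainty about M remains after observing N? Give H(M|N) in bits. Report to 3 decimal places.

1.239 bits

Chain rule: H(M|N) = H(M,N) − H(N).
Marginals: p(M) = (0.4600, 0.2800, 0.2600), p(N) = (0.3300, 0.4200, 0.2500).
H(M,N) = 2.7925 bits; H(N) = 1.5535 bits.
H(M|N) = 2.7925 − 1.5535 = 1.239 bits.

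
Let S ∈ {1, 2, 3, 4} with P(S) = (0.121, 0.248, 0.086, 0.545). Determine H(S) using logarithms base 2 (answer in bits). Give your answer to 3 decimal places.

H(S) = −Σ p·log₂ p.
  −(0.121)·log₂(0.121) = 0.3687
  −(0.248)·log₂(0.248) = 0.4989
  −(0.086)·log₂(0.086) = 0.3044
  −(0.545)·log₂(0.545) = 0.4772
Sum: 0.3687 + 0.4989 + 0.3044 + 0.4772 = 1.649 bits.

1.649 bits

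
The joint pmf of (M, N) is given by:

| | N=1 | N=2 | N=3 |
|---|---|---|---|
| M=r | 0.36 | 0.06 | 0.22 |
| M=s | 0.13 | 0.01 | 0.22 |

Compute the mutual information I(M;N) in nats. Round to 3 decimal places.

Marginals: p(M) = (0.6400, 0.3600), p(N) = (0.4900, 0.0700, 0.4400).
I(M;N) = Σ p(x,y)·ln[p(x,y)/(p(x)p(y))].
  (r,1): 0.36·ln(1.1480) = 0.0497
  (r,2): 0.06·ln(1.3393) = 0.0175
  (r,3): 0.22·ln(0.7812) = -0.0543
  (s,1): 0.13·ln(0.7370) = -0.0397
  (s,2): 0.01·ln(0.3968) = -0.0092
  (s,3): 0.22·ln(1.3889) = 0.0723
Sum = 0.036 nats.

0.036 nats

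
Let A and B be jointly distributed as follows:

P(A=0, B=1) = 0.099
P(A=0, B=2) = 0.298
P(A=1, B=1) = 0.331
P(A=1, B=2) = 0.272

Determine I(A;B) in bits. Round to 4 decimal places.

0.0653 bits

Marginals: p(A) = (0.3970, 0.6030), p(B) = (0.4300, 0.5700).
I(A;B) = Σ p(x,y)·log₂[p(x,y)/(p(x)p(y))].
  (0,1): 0.099·log₂(0.5799) = -0.07782
  (0,2): 0.298·log₂(1.3169) = 0.11835
  (1,1): 0.331·log₂(1.2766) = 0.11660
  (1,2): 0.272·log₂(0.7914) = -0.09182
Sum = 0.0653 bits.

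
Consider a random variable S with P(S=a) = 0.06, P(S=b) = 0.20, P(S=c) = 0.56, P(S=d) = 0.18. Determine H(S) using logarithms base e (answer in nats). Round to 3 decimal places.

1.124 nats

H(S) = −Σ p·ln p.
  −(0.06)·ln(0.06) = 0.1688
  −(0.20)·ln(0.20) = 0.3219
  −(0.56)·ln(0.56) = 0.3247
  −(0.18)·ln(0.18) = 0.3087
Sum: 0.1688 + 0.3219 + 0.3247 + 0.3087 = 1.124 nats.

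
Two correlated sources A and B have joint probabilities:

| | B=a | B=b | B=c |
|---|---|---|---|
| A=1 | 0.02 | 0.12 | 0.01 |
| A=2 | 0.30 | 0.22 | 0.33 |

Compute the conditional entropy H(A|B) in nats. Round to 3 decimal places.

Chain rule: H(A|B) = H(A,B) − H(B).
Marginals: p(A) = (0.1500, 0.8500), p(B) = (0.3200, 0.3400, 0.3400).
H(A,B) = 1.4389 nats; H(B) = 1.0982 nats.
H(A|B) = 1.4389 − 1.0982 = 0.341 nats.

0.341 nats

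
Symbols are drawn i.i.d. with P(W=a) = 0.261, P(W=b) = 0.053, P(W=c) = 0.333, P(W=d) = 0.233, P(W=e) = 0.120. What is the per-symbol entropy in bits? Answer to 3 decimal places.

H(W) = −Σ p·log₂ p.
  −(0.261)·log₂(0.261) = 0.5058
  −(0.053)·log₂(0.053) = 0.2246
  −(0.333)·log₂(0.333) = 0.5283
  −(0.233)·log₂(0.233) = 0.4897
  −(0.120)·log₂(0.120) = 0.3671
Sum: 0.5058 + 0.2246 + 0.5283 + 0.4897 + 0.3671 = 2.115 bits.

2.115 bits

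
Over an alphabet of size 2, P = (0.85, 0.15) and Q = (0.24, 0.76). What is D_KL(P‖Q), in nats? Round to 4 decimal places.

0.8315 nats

D(P‖Q) = Σ p·ln(p/q).
  0.85·ln(0.85/0.24) = 1.07491
  0.15·ln(0.15/0.76) = -0.24340
D(P‖Q) = 0.8315 nats.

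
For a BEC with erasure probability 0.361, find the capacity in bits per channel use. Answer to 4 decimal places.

Binary erasure channel: capacity C = 1 − ε.
C = 1 − 0.361 = 0.6390 bits per channel use.

0.6390 bits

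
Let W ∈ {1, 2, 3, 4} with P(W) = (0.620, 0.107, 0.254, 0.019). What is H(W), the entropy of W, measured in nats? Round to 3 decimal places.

0.959 nats

H(W) = −Σ p·ln p.
  −(0.620)·ln(0.620) = 0.2964
  −(0.107)·ln(0.107) = 0.2391
  −(0.254)·ln(0.254) = 0.3481
  −(0.019)·ln(0.019) = 0.0753
Sum: 0.2964 + 0.2391 + 0.3481 + 0.0753 = 0.959 nats.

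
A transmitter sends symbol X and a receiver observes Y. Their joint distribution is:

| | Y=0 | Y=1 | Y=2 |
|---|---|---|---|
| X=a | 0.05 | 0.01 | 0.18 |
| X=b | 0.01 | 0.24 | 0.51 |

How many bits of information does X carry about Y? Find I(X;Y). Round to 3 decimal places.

Marginals: p(X) = (0.2400, 0.7600), p(Y) = (0.0600, 0.2500, 0.6900).
I(X;Y) = Σ p(x,y)·log₂[p(x,y)/(p(x)p(y))].
  (a,0): 0.05·log₂(3.4722) = 0.0898
  (a,1): 0.01·log₂(0.1667) = -0.0258
  (a,2): 0.18·log₂(1.0870) = 0.0217
  (b,0): 0.01·log₂(0.2193) = -0.0219
  (b,1): 0.24·log₂(1.2632) = 0.0809
  (b,2): 0.51·log₂(0.9725) = -0.0205
Sum = 0.124 bits.

0.124 bits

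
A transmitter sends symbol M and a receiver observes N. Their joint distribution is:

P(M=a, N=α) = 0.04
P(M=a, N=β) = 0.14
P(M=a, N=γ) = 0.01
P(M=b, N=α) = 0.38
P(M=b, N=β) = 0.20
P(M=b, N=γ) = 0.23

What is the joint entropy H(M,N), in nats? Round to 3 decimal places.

1.478 nats

H(M,N) = −Σ p(x,y)·ln p(x,y) over all 6 cells.
  cell (a,α): −0.04·ln0.04 = 0.1288
  cell (a,β): −0.14·ln0.14 = 0.2753
  cell (a,γ): −0.01·ln0.01 = 0.0461
  cell (b,α): −0.38·ln0.38 = 0.3677
  cell (b,β): −0.20·ln0.20 = 0.3219
  cell (b,γ): −0.23·ln0.23 = 0.3380
Sum = 1.478 nats.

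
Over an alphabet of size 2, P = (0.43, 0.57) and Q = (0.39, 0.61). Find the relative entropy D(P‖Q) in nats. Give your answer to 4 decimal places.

0.0033 nats

D(P‖Q) = Σ p·ln(p/q).
  0.43·ln(0.43/0.39) = 0.04198
  0.57·ln(0.57/0.61) = -0.03866
D(P‖Q) = 0.0033 nats.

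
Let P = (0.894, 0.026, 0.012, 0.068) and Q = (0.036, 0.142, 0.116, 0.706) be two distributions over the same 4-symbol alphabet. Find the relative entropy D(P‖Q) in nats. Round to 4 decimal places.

D(P‖Q) = Σ p·ln(p/q).
  0.894·ln(0.894/0.036) = 2.87170
  0.026·ln(0.026/0.142) = -0.04414
  0.012·ln(0.012/0.116) = -0.02722
  0.068·ln(0.068/0.706) = -0.15913
D(P‖Q) = 2.6412 nats.

2.6412 nats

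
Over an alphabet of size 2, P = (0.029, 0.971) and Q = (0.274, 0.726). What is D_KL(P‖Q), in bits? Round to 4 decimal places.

D(P‖Q) = Σ p·log₂(p/q).
  0.029·log₂(0.029/0.274) = -0.09396
  0.971·log₂(0.971/0.726) = 0.40734
D(P‖Q) = 0.3134 bits.

0.3134 bits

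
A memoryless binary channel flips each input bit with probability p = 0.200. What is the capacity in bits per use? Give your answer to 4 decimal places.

Binary symmetric channel: C = 1 − h₂(ε) where h₂ is the binary entropy function.
h₂(0.200) = −0.200·log₂0.200 − 0.800·log₂0.800 = 0.7219.
C = 1 − 0.7219 = 0.2781 bits per channel use.

0.2781 bits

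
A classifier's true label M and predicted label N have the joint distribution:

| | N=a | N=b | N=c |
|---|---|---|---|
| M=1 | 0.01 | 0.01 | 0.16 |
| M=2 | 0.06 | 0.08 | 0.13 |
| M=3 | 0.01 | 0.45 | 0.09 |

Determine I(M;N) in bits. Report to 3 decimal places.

Marginals: p(M) = (0.1800, 0.2700, 0.5500), p(N) = (0.0800, 0.5400, 0.3800).
I(M;N) = H(M) + H(N) − H(M,N).
H(M) = 1.4297, H(N) = 1.3020, H(M,N) = 2.3711.
I(M;N) = 1.4297 + 1.3020 − 2.3711 = 0.361 bits.

0.361 bits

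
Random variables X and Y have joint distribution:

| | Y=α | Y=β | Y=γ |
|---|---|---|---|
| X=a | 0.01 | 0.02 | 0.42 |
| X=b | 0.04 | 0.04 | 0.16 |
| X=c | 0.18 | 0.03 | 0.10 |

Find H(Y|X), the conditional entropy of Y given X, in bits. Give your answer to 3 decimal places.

0.892 bits

Marginals: p(X) = (0.4500, 0.2400, 0.3100), p(Y) = (0.2300, 0.0900, 0.6800).
H(Y|X) = Σ p(X) · H(Y|X=·).
  X=a: p=0.4500, H(Y|X=a) = 0.4146
  X=b: p=0.2400, H(Y|X=b) = 1.2516
  X=c: p=0.3100, H(Y|X=c) = 1.3080
Weighted sum = 0.892 bits.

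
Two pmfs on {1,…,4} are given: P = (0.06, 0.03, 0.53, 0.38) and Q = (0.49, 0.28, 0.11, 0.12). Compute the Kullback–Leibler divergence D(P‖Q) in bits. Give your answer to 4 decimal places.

1.5558 bits

D(P‖Q) = Σ p·log₂(p/q).
  0.06·log₂(0.06/0.49) = -0.18178
  0.03·log₂(0.03/0.28) = -0.09667
  0.53·log₂(0.53/0.11) = 1.20230
  0.38·log₂(0.38/0.12) = 0.63193
D(P‖Q) = 1.5558 bits.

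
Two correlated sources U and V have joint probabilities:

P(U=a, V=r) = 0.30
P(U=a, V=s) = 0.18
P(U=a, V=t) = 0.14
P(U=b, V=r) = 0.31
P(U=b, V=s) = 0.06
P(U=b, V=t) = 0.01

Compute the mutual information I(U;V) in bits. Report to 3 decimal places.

Marginals: p(U) = (0.6200, 0.3800), p(V) = (0.6100, 0.2400, 0.1500).
I(U;V) = H(U) + H(V) − H(U,V).
H(U) = 0.9580, H(V) = 1.3397, H(U,V) = 2.1973.
I(U;V) = 0.9580 + 1.3397 − 2.1973 = 0.100 bits.

0.100 bits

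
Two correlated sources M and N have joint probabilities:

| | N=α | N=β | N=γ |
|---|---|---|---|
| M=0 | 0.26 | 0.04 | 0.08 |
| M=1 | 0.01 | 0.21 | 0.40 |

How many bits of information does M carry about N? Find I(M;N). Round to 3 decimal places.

0.426 bits

Marginals: p(M) = (0.3800, 0.6200), p(N) = (0.2700, 0.2500, 0.4800).
I(M;N) = H(M) + H(N) − H(M,N).
H(M) = 0.9580, H(N) = 1.5183, H(M,N) = 2.0506.
I(M;N) = 0.9580 + 1.5183 − 2.0506 = 0.426 bits.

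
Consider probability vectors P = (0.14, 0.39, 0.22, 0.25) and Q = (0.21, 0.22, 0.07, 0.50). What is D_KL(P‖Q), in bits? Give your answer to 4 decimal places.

0.3537 bits

D(P‖Q) = Σ p·log₂(p/q).
  0.14·log₂(0.14/0.21) = -0.08189
  0.39·log₂(0.39/0.22) = 0.32213
  0.22·log₂(0.22/0.07) = 0.36346
  0.25·log₂(0.25/0.50) = -0.25000
D(P‖Q) = 0.3537 bits.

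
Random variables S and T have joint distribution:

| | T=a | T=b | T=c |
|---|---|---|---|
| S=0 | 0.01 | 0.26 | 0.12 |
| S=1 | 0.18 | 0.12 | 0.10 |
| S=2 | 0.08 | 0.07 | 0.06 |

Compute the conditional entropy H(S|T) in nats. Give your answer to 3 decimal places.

Marginals: p(S) = (0.3900, 0.4000, 0.2100), p(T) = (0.2700, 0.4500, 0.2800).
H(S|T) = Σ p(T) · H(S|T=·).
  T=a: p=0.2700, H(S|T=a) = 0.7528
  T=b: p=0.4500, H(S|T=b) = 0.9589
  T=c: p=0.2800, H(S|T=c) = 1.0609
Weighted sum = 0.932 nats.

0.932 nats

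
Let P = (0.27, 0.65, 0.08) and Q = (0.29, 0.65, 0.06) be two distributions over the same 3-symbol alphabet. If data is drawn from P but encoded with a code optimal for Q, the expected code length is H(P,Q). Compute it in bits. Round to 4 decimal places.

H(P,Q) = −Σ p·log₂ q.
  −0.27·log₂(0.29) = 0.48219
  −0.65·log₂(0.65) = 0.40397
  −0.08·log₂(0.06) = 0.32471
H(P,Q) = 1.2109 bits.

1.2109 bits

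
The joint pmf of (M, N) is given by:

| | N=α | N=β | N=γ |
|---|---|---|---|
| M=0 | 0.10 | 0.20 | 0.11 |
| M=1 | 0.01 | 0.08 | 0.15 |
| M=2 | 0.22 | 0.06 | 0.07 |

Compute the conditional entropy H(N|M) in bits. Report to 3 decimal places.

Marginals: p(M) = (0.4100, 0.2400, 0.3500), p(N) = (0.3300, 0.3400, 0.3300).
H(N|M) = Σ p(M) · H(N|M=·).
  M=0: p=0.4100, H(N|M=0) = 1.5109
  M=1: p=0.2400, H(N|M=1) = 1.1432
  M=2: p=0.3500, H(N|M=2) = 1.3216
Weighted sum = 1.356 bits.

1.356 bits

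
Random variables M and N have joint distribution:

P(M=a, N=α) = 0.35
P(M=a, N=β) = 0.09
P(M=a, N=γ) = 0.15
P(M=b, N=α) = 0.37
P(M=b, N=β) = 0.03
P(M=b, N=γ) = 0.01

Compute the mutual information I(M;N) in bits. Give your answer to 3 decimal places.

Marginals: p(M) = (0.5900, 0.4100), p(N) = (0.7200, 0.1200, 0.1600).
I(M;N) = H(M) + H(N) − H(M,N).
H(M) = 0.9765, H(N) = 1.1313, H(M,N) = 2.0022.
I(M;N) = 0.9765 + 1.1313 − 2.0022 = 0.106 bits.

0.106 bits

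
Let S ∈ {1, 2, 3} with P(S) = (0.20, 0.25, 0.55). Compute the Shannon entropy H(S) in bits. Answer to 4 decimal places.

H(S) = −Σ p·log₂ p.
  −(0.20)·log₂(0.20) = 0.46439
  −(0.25)·log₂(0.25) = 0.50000
  −(0.55)·log₂(0.55) = 0.47437
Sum: 0.46439 + 0.50000 + 0.47437 = 1.4388 bits.

1.4388 bits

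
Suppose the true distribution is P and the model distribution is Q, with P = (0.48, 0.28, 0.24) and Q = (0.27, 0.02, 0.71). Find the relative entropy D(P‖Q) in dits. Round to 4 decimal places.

0.3278 dits

D(P‖Q) = Σ p·log₁₀(p/q).
  0.48·log₁₀(0.48/0.27) = 0.11994
  0.28·log₁₀(0.28/0.02) = 0.32092
  0.24·log₁₀(0.24/0.71) = -0.11305
D(P‖Q) = 0.3278 dits.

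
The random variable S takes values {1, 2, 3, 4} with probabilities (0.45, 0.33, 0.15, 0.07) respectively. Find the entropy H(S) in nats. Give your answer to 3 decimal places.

H(S) = −Σ p·ln p.
  −(0.45)·ln(0.45) = 0.3593
  −(0.33)·ln(0.33) = 0.3659
  −(0.15)·ln(0.15) = 0.2846
  −(0.07)·ln(0.07) = 0.1861
Sum: 0.3593 + 0.3659 + 0.2846 + 0.1861 = 1.196 nats.

1.196 nats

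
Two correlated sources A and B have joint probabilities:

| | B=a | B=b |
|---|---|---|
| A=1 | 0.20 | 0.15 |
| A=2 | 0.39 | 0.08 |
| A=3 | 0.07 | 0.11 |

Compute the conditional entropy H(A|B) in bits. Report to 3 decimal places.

1.390 bits

Marginals: p(A) = (0.3500, 0.4700, 0.1800), p(B) = (0.6600, 0.3400).
H(A|B) = Σ p(B) · H(A|B=·).
  B=a: p=0.6600, H(A|B=a) = 1.3138
  B=b: p=0.3400, H(A|B=b) = 1.5387
Weighted sum = 1.390 bits.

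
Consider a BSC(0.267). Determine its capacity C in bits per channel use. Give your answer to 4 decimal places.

0.1629 bits

Binary symmetric channel: C = 1 − h₂(ε) where h₂ is the binary entropy function.
h₂(0.267) = −0.267·log₂0.267 − 0.733·log₂0.733 = 0.8371.
C = 1 − 0.8371 = 0.1629 bits per channel use.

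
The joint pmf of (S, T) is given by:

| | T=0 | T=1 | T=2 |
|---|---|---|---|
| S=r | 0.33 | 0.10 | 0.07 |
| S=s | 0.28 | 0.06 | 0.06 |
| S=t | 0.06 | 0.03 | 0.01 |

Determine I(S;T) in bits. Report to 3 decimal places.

Marginals: p(S) = (0.5000, 0.4000, 0.1000), p(T) = (0.6700, 0.1900, 0.1400).
I(S;T) = H(S) + H(T) − H(S,T).
H(S) = 1.3610, H(T) = 1.2394, H(S,T) = 2.5916.
I(S;T) = 1.3610 + 1.2394 − 2.5916 = 0.009 bits.

0.009 bits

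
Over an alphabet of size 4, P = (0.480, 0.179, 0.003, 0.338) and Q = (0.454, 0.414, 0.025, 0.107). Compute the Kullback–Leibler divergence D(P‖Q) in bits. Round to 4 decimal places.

D(P‖Q) = Σ p·log₂(p/q).
  0.480·log₂(0.480/0.454) = 0.03856
  0.179·log₂(0.179/0.414) = -0.21653
  0.003·log₂(0.003/0.025) = -0.00918
  0.338·log₂(0.338/0.107) = 0.56088
D(P‖Q) = 0.3737 bits.

0.3737 bits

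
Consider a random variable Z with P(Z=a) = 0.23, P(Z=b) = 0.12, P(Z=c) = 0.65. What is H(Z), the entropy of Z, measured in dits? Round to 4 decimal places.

H(Z) = −Σ p·log₁₀ p.
  −(0.23)·log₁₀(0.23) = 0.14680
  −(0.12)·log₁₀(0.12) = 0.11050
  −(0.65)·log₁₀(0.65) = 0.12161
Sum: 0.14680 + 0.11050 + 0.12161 = 0.3789 dits.

0.3789 dits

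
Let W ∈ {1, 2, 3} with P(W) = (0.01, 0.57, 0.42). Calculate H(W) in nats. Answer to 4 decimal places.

H(W) = −Σ p·ln p.
  −(0.01)·ln(0.01) = 0.04605
  −(0.57)·ln(0.57) = 0.32041
  −(0.42)·ln(0.42) = 0.36435
Sum: 0.04605 + 0.32041 + 0.36435 = 0.7308 nats.

0.7308 nats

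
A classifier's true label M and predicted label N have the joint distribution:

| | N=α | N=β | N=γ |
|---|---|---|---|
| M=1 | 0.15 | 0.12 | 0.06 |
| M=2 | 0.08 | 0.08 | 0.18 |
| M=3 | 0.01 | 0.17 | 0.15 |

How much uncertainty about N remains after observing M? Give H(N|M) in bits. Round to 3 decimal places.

1.376 bits

Chain rule: H(N|M) = H(M,N) − H(M).
Marginals: p(M) = (0.3300, 0.3400, 0.3300), p(N) = (0.2400, 0.3700, 0.3900).
H(M,N) = 2.9610 bits; H(M) = 1.5848 bits.
H(N|M) = 2.9610 − 1.5848 = 1.376 bits.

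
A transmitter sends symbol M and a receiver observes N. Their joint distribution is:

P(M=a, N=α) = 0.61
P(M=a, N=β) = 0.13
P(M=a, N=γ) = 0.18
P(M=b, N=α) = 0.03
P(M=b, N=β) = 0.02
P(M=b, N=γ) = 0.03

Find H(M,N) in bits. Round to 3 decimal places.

H(M,N) = −Σ p(x,y)·log₂ p(x,y) over all 6 cells.
  cell (a,α): −0.61·log₂0.61 = 0.4350
  cell (a,β): −0.13·log₂0.13 = 0.3826
  cell (a,γ): −0.18·log₂0.18 = 0.4453
  cell (b,α): −0.03·log₂0.03 = 0.1518
  cell (b,β): −0.02·log₂0.02 = 0.1129
  cell (b,γ): −0.03·log₂0.03 = 0.1518
Sum = 1.679 bits.

1.679 bits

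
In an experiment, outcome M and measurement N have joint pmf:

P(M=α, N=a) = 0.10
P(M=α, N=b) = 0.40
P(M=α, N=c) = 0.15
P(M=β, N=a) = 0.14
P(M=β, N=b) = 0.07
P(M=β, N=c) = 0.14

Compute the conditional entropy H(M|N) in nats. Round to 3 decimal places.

Chain rule: H(M|N) = H(M,N) − H(N).
Marginals: p(M) = (0.6500, 0.3500), p(N) = (0.2400, 0.4700, 0.2900).
H(M,N) = 1.6180 nats; H(N) = 1.0564 nats.
H(M|N) = 1.6180 − 1.0564 = 0.562 nats.

0.562 nats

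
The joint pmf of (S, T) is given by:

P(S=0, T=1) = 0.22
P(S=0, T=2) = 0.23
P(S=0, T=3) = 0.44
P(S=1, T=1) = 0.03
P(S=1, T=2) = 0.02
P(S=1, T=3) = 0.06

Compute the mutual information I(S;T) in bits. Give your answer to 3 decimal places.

0.002 bits

Marginals: p(S) = (0.8900, 0.1100), p(T) = (0.2500, 0.2500, 0.5000).
I(S;T) = H(S) + H(T) − H(S,T).
H(S) = 0.4999, H(T) = 1.5000, H(S,T) = 1.9976.
I(S;T) = 0.4999 + 1.5000 − 1.9976 = 0.002 bits.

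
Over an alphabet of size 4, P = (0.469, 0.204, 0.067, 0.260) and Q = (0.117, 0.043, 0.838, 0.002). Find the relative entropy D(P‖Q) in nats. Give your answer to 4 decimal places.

2.0651 nats

D(P‖Q) = Σ p·ln(p/q).
  0.469·ln(0.469/0.117) = 0.65117
  0.204·ln(0.204/0.043) = 0.31761
  0.067·ln(0.067/0.838) = -0.16926
  0.260·ln(0.260/0.002) = 1.26556
D(P‖Q) = 2.0651 nats.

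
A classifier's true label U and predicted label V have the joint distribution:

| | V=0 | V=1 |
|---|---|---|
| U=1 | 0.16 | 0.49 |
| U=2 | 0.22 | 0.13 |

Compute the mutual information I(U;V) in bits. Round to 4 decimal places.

0.1016 bits

Marginals: p(U) = (0.6500, 0.3500), p(V) = (0.3800, 0.6200).
I(U;V) = Σ p(x,y)·log₂[p(x,y)/(p(x)p(y))].
  (1,0): 0.16·log₂(0.6478) = -0.10023
  (1,1): 0.49·log₂(1.2159) = 0.13818
  (2,0): 0.22·log₂(1.6541) = 0.15974
  (2,1): 0.13·log₂(0.5991) = -0.09609
Sum = 0.1016 bits.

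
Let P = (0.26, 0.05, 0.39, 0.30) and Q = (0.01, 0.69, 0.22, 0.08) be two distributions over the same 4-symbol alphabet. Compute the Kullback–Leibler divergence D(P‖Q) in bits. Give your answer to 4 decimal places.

D(P‖Q) = Σ p·log₂(p/q).
  0.26·log₂(0.26/0.01) = 1.22211
  0.05·log₂(0.05/0.69) = -0.18933
  0.39·log₂(0.39/0.22) = 0.32213
  0.30·log₂(0.30/0.08) = 0.57207
D(P‖Q) = 1.9270 bits.

1.9270 bits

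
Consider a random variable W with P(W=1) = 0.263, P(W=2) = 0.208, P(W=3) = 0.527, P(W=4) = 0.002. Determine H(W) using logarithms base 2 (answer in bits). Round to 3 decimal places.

H(W) = −Σ p·log₂ p.
  −(0.263)·log₂(0.263) = 0.5068
  −(0.208)·log₂(0.208) = 0.4712
  −(0.527)·log₂(0.527) = 0.4870
  −(0.002)·log₂(0.002) = 0.0179
Sum: 0.5068 + 0.4712 + 0.4870 + 0.0179 = 1.483 bits.

1.483 bits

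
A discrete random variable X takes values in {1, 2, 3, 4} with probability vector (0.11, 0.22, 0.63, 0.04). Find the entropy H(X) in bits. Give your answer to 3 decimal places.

H(X) = −Σ p·log₂ p.
  −(0.11)·log₂(0.11) = 0.3503
  −(0.22)·log₂(0.22) = 0.4806
  −(0.63)·log₂(0.63) = 0.4199
  −(0.04)·log₂(0.04) = 0.1858
Sum: 0.3503 + 0.4806 + 0.4199 + 0.1858 = 1.437 bits.

1.437 bits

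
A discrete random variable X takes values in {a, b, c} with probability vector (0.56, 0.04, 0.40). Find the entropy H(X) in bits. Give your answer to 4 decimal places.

1.1830 bits

H(X) = −Σ p·log₂ p.
  −(0.56)·log₂(0.56) = 0.46844
  −(0.04)·log₂(0.04) = 0.18575
  −(0.40)·log₂(0.40) = 0.52877
Sum: 0.46844 + 0.18575 + 0.52877 = 1.1830 bits.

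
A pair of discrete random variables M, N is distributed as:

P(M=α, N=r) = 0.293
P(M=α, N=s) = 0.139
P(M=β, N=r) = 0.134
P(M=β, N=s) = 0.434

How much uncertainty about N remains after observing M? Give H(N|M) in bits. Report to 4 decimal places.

0.8392 bits

Chain rule: H(N|M) = H(M,N) − H(M).
Marginals: p(M) = (0.4320, 0.5680), p(N) = (0.4270, 0.5730).
H(M,N) = 1.8258 bits; H(M) = 0.9866 bits.
H(N|M) = 1.8258 − 0.9866 = 0.8392 bits.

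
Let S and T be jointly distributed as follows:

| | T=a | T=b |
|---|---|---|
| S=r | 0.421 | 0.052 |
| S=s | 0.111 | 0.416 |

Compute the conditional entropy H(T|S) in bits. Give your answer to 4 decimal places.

0.6278 bits

Chain rule: H(T|S) = H(S,T) − H(S).
Marginals: p(S) = (0.4730, 0.5270), p(T) = (0.5320, 0.4680).
H(S,T) = 1.6257 bits; H(S) = 0.9979 bits.
H(T|S) = 1.6257 − 0.9979 = 0.6278 bits.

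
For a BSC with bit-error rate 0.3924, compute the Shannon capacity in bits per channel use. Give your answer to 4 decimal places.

0.0337 bits

Binary symmetric channel: C = 1 − h₂(ε) where h₂ is the binary entropy function.
h₂(0.3924) = −0.3924·log₂0.3924 − 0.6076·log₂0.6076 = 0.9663.
C = 1 − 0.9663 = 0.0337 bits per channel use.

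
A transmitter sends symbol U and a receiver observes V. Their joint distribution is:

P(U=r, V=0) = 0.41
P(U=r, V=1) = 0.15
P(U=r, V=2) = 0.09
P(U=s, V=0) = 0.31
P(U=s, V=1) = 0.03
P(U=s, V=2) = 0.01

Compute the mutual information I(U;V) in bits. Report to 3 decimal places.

Marginals: p(U) = (0.6500, 0.3500), p(V) = (0.7200, 0.1800, 0.1000).
I(U;V) = H(U) + H(V) − H(U,V).
H(U) = 0.9341, H(V) = 1.1187, H(U,V) = 1.9926.
I(U;V) = 0.9341 + 1.1187 − 1.9926 = 0.060 bits.

0.060 bits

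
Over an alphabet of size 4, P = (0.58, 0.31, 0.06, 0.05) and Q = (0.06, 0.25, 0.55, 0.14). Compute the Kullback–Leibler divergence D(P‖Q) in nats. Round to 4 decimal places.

D(P‖Q) = Σ p·ln(p/q).
  0.58·ln(0.58/0.06) = 1.31584
  0.31·ln(0.31/0.25) = 0.06668
  0.06·ln(0.06/0.55) = -0.13293
  0.05·ln(0.05/0.14) = -0.05148
D(P‖Q) = 1.1981 nats.

1.1981 nats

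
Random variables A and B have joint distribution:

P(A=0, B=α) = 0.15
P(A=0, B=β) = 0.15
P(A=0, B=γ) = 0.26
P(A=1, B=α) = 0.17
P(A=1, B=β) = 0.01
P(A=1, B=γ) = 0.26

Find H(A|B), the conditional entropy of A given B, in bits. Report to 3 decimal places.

0.893 bits

Chain rule: H(A|B) = H(A,B) − H(B).
Marginals: p(A) = (0.5600, 0.4400), p(B) = (0.3200, 0.1600, 0.5200).
H(A,B) = 2.3327 bits; H(B) = 1.4396 bits.
H(A|B) = 2.3327 − 1.4396 = 0.893 bits.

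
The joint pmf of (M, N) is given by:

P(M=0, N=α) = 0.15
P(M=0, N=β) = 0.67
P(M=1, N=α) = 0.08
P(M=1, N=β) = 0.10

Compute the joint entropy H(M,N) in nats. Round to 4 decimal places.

H(M,N) = −Σ p(x,y)·ln p(x,y) over all 4 cells.
  cell (0,α): −0.15·ln0.15 = 0.28457
  cell (0,β): −0.67·ln0.67 = 0.26832
  cell (1,α): −0.08·ln0.08 = 0.20206
  cell (1,β): −0.10·ln0.10 = 0.23026
Sum = 0.9852 nats.

0.9852 nats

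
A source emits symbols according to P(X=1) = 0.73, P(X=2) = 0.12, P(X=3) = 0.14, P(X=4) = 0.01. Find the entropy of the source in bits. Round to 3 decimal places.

H(X) = −Σ p·log₂ p.
  −(0.73)·log₂(0.73) = 0.3314
  −(0.12)·log₂(0.12) = 0.3671
  −(0.14)·log₂(0.14) = 0.3971
  −(0.01)·log₂(0.01) = 0.0664
Sum: 0.3314 + 0.3671 + 0.3971 + 0.0664 = 1.162 bits.

1.162 bits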